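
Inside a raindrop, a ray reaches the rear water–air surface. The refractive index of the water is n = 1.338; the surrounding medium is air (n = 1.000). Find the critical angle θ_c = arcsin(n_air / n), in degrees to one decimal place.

48.4°

sin θ_c = n_air / n = 1.000 / 1.338 = 0.7474.
θ_c = arcsin(0.7474) = 48.36°.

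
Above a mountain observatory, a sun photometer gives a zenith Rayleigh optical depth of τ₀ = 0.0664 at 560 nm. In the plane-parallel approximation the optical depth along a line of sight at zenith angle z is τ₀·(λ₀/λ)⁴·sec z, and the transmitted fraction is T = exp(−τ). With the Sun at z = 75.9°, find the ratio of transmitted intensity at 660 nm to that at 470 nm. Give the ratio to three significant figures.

1.50

Airmass: sec 75.9° = 4.1048.
τ(660 nm) = 0.0664 × (560/660)⁴ × 4.1048 = 0.0664 × 0.5183 × 4.1048 = 0.1413.
τ(470 nm) = 0.0664 × (560/470)⁴ × 4.1048 = 0.0664 × 2.0154 × 4.1048 = 0.5493.
T(660)/T(470) = exp(τ_B − τ_A) = exp(0.4081) = 1.5039.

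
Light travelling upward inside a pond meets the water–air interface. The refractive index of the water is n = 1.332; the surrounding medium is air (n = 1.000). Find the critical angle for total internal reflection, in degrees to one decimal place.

sin θ_c = n_air / n = 1.000 / 1.332 = 0.7508.
θ_c = arcsin(0.7508) = 48.66°.

48.7°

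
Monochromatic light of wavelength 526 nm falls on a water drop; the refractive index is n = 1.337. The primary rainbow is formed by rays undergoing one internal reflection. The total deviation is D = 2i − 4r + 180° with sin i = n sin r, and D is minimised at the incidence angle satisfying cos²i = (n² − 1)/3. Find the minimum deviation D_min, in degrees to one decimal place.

138.5°

cos²i = (1.78757 − 1)/3 = 0.26252; i = arccos(0.51237) = 59.178°.
sin r = sin 59.178°/1.337 = 0.64231; r = 39.964°.
D_min = 2·59.178° − 4·39.964° + 180° = 138.500°.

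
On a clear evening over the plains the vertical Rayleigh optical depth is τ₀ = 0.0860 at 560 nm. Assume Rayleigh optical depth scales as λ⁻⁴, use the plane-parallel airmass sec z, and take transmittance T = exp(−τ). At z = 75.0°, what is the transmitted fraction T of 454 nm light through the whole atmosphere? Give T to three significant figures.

0.463

sec 75.0° = 3.8637.
τ = 0.0860 × (560/454)⁴ × 3.8637 = 0.0860 × 2.3149 × 3.8637 = 0.7692.
T = exp(−0.7692) = 0.4634.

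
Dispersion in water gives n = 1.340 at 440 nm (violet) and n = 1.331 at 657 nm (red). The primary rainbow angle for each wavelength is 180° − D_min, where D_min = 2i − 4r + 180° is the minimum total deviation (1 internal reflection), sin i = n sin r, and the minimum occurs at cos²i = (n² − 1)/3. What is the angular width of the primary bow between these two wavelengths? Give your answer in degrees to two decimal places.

1.30°

At 440 nm (n = 1.340): cos²i = 0.26520 → i = 59.004°, r = 39.770°, D_min = 138.929°, rainbow angle = 41.071°.
At 657 nm (n = 1.331): cos²i = 0.25719 → i = 59.527°, r = 40.356°, D_min = 137.630°, rainbow angle = 42.370°.
Angular width = |41.071° − 42.370°| = 1.299°.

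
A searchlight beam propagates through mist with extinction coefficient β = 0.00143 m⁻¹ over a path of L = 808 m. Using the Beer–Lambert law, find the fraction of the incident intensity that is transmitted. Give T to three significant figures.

0.315

τ = β·L = 0.00143 × 808 = 1.1554.
T = exp(−1.1554) = 0.3149.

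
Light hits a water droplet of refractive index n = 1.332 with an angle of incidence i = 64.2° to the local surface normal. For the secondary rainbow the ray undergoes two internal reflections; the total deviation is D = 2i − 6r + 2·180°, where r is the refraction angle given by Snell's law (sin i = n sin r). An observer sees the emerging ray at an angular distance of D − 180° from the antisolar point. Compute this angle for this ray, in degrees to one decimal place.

53.2°

sin r = sin 64.2° / 1.332 = 0.9003/1.332 = 0.6759; r = 42.53°.
D = 2·64.2° − 6·42.53° + 2·180° = 128.40° − 255.15° + 360° = 233.25°.
Angle from antisolar point = D − 180° = 53.25°.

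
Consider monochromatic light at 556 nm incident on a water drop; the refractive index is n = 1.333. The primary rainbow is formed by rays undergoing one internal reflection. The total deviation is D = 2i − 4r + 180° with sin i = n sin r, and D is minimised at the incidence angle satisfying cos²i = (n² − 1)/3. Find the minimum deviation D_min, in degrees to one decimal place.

cos²i = (1.77689 − 1)/3 = 0.25896; i = arccos(0.50888) = 59.410°.
sin r = sin 59.410°/1.333 = 0.64579; r = 40.225°.
D_min = 2·59.410° − 4·40.225° + 180° = 137.922°.

137.9°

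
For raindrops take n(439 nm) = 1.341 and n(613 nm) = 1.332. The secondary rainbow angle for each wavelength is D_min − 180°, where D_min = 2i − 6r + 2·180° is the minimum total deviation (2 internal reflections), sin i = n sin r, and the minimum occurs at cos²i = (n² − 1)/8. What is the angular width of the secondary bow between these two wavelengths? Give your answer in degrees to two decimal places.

At 439 nm (n = 1.341): cos²i = 0.09979 → i = 71.586°, r = 45.034°, D_min = 232.966°, rainbow angle = 52.966°.
At 613 nm (n = 1.332): cos²i = 0.09678 → i = 71.875°, r = 45.520°, D_min = 230.628°, rainbow angle = 50.628°.
Angular width = |52.966° − 50.628°| = 2.337°.

2.34°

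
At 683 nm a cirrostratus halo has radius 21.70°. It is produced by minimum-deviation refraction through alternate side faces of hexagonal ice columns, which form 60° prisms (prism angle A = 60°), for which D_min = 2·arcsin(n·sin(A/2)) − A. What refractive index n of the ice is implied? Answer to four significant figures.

1.308

Rearranging: n = sin((D_min + A)/2) / sin(A/2).
(D_min + A)/2 = (21.70° + 60°)/2 = 40.850°.
n = sin 40.850° / sin 30° = 0.6541 / 0.5000 = 1.3082.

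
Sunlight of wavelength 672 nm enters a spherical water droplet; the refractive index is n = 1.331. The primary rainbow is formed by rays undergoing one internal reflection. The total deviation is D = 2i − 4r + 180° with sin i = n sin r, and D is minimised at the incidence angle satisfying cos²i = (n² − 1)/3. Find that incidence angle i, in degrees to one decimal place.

59.5°

cos²i = (1.331² − 1)/3 = (1.77156 − 1)/3 = 0.25719.
cos i = 0.50714, so i = 59.527°.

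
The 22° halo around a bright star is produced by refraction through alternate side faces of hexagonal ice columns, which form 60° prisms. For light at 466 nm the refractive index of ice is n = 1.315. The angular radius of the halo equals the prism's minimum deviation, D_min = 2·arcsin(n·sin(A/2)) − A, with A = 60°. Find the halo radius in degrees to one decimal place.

n·sin(A/2) = 1.315 × sin 30° = 1.315 × 0.5000 = 0.6575.
D_min = 2·arcsin(0.6575) − 60° = 2 × 41.109° − 60° = 22.219°.

22.2°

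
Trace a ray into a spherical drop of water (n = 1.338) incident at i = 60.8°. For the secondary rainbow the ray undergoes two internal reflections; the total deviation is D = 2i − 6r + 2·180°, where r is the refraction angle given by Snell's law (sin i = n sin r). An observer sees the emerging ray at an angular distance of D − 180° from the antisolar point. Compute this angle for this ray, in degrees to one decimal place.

sin r = sin 60.8° / 1.338 = 0.8729/1.338 = 0.6524; r = 40.72°.
D = 2·60.8° − 6·40.72° + 2·180° = 121.60° − 244.34° + 360° = 237.26°.
Angle from antisolar point = D − 180° = 57.26°.

57.3°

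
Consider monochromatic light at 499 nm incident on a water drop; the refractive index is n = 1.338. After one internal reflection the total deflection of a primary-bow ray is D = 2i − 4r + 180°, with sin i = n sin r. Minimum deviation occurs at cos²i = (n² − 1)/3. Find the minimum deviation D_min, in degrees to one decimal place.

138.6°

cos²i = (1.79024 − 1)/3 = 0.26341; i = arccos(0.51324) = 59.120°.
sin r = sin 59.120°/1.338 = 0.64144; r = 39.899°.
D_min = 2·59.120° − 4·39.899° + 180° = 138.643°.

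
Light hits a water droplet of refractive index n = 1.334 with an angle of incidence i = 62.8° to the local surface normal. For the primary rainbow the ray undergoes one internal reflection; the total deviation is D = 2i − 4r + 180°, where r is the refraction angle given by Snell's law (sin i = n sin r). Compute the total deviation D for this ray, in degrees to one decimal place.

sin r = sin 62.8° / 1.334 = 0.8894/1.334 = 0.6667; r = 41.82°.
D = 2·62.8° − 4·41.82° + 180° = 125.60° − 167.26° + 180° = 138.34°.

138.3°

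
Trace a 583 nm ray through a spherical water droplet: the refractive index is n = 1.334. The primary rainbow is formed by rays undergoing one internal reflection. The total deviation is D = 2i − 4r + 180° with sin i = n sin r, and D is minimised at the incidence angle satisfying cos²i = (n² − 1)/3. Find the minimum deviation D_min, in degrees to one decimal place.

138.1°

cos²i = (1.77956 − 1)/3 = 0.25985; i = arccos(0.50976) = 59.352°.
sin r = sin 59.352°/1.334 = 0.64492; r = 40.159°.
D_min = 2·59.352° − 4·40.159° + 180° = 138.067°.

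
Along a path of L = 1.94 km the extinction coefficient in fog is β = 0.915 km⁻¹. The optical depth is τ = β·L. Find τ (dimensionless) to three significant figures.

1.78

τ = β·L = 0.915 × 1.94 = 1.7751.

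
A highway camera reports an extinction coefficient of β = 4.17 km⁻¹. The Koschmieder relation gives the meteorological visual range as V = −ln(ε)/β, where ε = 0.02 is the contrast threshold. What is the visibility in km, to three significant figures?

V = −ln(0.02) / 4.17 = 3.912 / 4.17 = 0.9381 km.

0.938 km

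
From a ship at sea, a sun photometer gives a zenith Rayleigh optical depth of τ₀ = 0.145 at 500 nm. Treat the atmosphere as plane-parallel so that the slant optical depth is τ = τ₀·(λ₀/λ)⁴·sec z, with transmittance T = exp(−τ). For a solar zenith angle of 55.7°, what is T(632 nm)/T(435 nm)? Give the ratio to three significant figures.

1.42

Airmass: sec 55.7° = 1.7745.
τ(632 nm) = 0.145 × (500/632)⁴ × 1.7745 = 0.145 × 0.3918 × 1.7745 = 0.1008.
τ(435 nm) = 0.145 × (500/435)⁴ × 1.7745 = 0.145 × 1.7455 × 1.7745 = 0.4491.
T(632)/T(435) = exp(τ_B − τ_A) = exp(0.3483) = 1.4167.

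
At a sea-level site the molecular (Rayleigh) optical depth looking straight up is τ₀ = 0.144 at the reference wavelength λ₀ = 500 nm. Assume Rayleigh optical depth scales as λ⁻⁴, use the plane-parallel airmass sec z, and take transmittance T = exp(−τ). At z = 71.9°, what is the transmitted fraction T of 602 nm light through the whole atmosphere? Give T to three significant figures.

sec 71.9° = 3.2188.
τ = 0.144 × (500/602)⁴ × 3.2188 = 0.144 × 0.4759 × 3.2188 = 0.2206.
T = exp(−0.2206) = 0.8021.

0.802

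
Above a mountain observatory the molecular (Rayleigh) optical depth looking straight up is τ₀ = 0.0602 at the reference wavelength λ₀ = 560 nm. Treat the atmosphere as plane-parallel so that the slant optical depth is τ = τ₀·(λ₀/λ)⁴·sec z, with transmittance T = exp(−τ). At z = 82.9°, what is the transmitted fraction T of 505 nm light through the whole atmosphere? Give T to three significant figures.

sec 82.9° = 8.0905.
τ = 0.0602 × (560/505)⁴ × 8.0905 = 0.0602 × 1.5121 × 8.0905 = 0.7365.
T = exp(−0.7365) = 0.4788.

0.479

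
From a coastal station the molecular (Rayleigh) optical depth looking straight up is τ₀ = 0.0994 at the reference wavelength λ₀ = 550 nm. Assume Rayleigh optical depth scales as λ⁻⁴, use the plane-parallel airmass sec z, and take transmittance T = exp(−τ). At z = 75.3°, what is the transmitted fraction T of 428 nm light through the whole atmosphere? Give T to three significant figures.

0.344

sec 75.3° = 3.9408.
τ = 0.0994 × (550/428)⁴ × 3.9408 = 0.0994 × 2.7269 × 3.9408 = 1.0682.
T = exp(−1.0682) = 0.3436.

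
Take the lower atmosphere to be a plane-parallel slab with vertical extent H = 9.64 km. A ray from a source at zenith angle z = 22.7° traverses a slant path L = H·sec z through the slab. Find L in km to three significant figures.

sec z = 1/cos 22.7° = 1.0840.
L = 9.64 × 1.0840 = 10.449 km.

10.4 km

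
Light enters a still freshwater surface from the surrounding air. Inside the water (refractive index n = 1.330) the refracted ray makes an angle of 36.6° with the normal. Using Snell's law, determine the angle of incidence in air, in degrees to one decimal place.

52.5°

Snell: sin θ_i = n · sin θ_r = 1.330 × sin 36.6° = 1.330 × 0.5962 = 0.7930.
θ_i = arcsin(0.7930) = 52.46°.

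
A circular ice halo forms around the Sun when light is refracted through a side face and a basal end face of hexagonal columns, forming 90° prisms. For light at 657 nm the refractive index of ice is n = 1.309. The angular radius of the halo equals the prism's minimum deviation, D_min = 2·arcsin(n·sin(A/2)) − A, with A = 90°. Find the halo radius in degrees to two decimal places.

n·sin(A/2) = 1.309 × sin 45° = 1.309 × 0.7071 = 0.9256.
D_min = 2·arcsin(0.9256) − 90° = 2 × 67.759° − 90° = 45.519°.

45.52°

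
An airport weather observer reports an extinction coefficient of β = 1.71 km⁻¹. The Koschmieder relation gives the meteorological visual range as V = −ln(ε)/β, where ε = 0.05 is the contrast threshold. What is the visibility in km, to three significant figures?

V = −ln(0.05) / 1.71 = 2.996 / 1.71 = 1.7519 km.

1.75 km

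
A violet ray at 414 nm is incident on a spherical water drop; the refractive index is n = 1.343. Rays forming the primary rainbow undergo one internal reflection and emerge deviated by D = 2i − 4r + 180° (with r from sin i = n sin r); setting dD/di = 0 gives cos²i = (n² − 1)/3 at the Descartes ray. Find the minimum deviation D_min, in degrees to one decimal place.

cos²i = (1.80365 − 1)/3 = 0.26788; i = arccos(0.51757) = 58.830°.
sin r = sin 58.830°/1.343 = 0.63711; r = 39.577°.
D_min = 2·58.830° − 4·39.577° + 180° = 139.354°.

139.4°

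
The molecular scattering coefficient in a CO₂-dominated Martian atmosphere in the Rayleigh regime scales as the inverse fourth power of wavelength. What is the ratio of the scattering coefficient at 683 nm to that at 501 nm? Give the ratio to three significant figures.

0.290

Rayleigh scattering ∝ λ⁻⁴, so the ratio of coefficients is the inverse fourth power of the wavelength ratio.
σ(683)/σ(501) = (501/683)⁴ = (0.7335)⁴ = 0.2895.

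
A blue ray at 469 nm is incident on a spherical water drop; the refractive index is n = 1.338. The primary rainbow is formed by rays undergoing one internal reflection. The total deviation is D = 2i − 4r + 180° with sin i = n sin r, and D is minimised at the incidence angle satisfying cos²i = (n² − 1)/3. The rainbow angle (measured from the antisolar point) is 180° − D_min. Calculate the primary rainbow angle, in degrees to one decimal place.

cos²i = (1.79024 − 1)/3 = 0.26341; i = arccos(0.51324) = 59.120°.
sin r = sin 59.120°/1.338 = 0.64144; r = 39.899°.
D_min = 2·59.120° − 4·39.899° + 180° = 138.643°.
Rainbow angle = 180° − D_min = 41.357°.

41.4°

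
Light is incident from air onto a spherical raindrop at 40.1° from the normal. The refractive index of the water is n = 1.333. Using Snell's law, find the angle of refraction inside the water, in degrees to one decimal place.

28.9°

Snell: sin θ_r = sin θ_i / n = sin 40.1° / 1.333 = 0.6441 / 1.333 = 0.4832.
θ_r = arcsin(0.4832) = 28.90°.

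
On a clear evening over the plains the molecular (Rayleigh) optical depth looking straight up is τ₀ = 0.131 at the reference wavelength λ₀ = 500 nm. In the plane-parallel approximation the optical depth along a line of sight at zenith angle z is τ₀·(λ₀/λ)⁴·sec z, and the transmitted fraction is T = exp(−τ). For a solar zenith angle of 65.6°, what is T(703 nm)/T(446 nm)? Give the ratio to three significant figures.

Airmass: sec 65.6° = 2.4207.
τ(703 nm) = 0.131 × (500/703)⁴ × 2.4207 = 0.131 × 0.2559 × 2.4207 = 0.0811.
τ(446 nm) = 0.131 × (500/446)⁴ × 2.4207 = 0.131 × 1.5796 × 2.4207 = 0.5009.
T(703)/T(446) = exp(τ_B − τ_A) = exp(0.4198) = 1.5216.

1.52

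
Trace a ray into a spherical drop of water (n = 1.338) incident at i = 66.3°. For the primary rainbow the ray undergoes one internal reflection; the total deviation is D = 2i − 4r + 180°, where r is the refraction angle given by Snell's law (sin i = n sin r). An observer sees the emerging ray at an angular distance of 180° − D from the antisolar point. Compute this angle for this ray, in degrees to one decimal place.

40.1°

sin r = sin 66.3° / 1.338 = 0.9157/1.338 = 0.6844; r = 43.18°.
D = 2·66.3° − 4·43.18° + 180° = 132.60° − 172.74° + 180° = 139.86°.
Angle from antisolar point = 180° − D = 40.14°.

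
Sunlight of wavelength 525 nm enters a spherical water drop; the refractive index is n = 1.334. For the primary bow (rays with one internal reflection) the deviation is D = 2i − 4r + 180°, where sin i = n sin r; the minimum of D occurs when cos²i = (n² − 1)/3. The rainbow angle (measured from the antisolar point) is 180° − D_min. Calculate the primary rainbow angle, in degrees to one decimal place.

cos²i = (1.77956 − 1)/3 = 0.25985; i = arccos(0.50976) = 59.352°.
sin r = sin 59.352°/1.334 = 0.64492; r = 40.159°.
D_min = 2·59.352° − 4·40.159° + 180° = 138.067°.
Rainbow angle = 180° − D_min = 41.933°.

41.9°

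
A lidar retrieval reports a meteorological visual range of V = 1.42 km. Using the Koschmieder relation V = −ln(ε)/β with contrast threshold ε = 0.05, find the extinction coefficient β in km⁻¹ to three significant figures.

2.11 km⁻¹

β = −ln(0.05) / V = 2.996 / 1.42 = 2.1097 km⁻¹.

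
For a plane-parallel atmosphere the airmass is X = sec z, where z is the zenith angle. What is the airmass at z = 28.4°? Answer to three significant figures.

X = sec z = 1/cos 28.4° = 1/0.8796 = 1.1368.

1.14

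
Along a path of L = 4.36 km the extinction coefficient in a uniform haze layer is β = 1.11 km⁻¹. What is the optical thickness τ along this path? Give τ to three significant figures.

4.84

τ = β·L = 1.11 × 4.36 = 4.8396.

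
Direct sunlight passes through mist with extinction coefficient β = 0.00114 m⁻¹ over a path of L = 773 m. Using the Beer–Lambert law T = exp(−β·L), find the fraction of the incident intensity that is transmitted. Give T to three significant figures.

0.414

τ = β·L = 0.00114 × 773 = 0.8812.
T = exp(−0.8812) = 0.4143.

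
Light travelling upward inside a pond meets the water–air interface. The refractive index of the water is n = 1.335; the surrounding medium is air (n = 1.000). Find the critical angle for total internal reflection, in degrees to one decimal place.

48.5°

sin θ_c = n_air / n = 1.000 / 1.335 = 0.7491.
θ_c = arcsin(0.7491) = 48.51°.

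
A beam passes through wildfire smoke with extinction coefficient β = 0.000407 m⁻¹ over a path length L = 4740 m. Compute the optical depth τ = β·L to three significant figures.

τ = β·L = 0.000407 × 4740 = 1.9292.

1.93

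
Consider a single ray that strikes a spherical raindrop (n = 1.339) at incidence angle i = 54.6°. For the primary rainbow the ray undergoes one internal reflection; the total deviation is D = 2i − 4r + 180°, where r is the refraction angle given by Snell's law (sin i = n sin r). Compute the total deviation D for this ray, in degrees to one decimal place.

139.2°

sin r = sin 54.6° / 1.339 = 0.8151/1.339 = 0.6088; r = 37.50°.
D = 2·54.6° − 4·37.50° + 180° = 109.20° − 150.00° + 180° = 139.20°.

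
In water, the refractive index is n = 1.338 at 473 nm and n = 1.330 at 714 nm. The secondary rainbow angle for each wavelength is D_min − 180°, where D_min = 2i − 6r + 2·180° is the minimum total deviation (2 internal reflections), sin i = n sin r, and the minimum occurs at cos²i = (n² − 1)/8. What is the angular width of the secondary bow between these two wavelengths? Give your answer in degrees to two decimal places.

2.09°

At 473 nm (n = 1.338): cos²i = 0.09878 → i = 71.682°, r = 45.195°, D_min = 232.193°, rainbow angle = 52.193°.
At 714 nm (n = 1.330): cos²i = 0.09611 → i = 71.940°, r = 45.630°, D_min = 230.101°, rainbow angle = 50.101°.
Angular width = |52.193° − 50.101°| = 2.092°.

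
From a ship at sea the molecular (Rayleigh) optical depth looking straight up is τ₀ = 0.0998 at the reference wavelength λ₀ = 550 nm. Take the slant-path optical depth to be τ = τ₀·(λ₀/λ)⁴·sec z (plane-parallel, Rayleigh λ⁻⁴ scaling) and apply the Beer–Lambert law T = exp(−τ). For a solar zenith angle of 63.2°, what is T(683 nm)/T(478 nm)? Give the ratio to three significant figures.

1.34

Airmass: sec 63.2° = 2.2179.
τ(683 nm) = 0.0998 × (550/683)⁴ × 2.2179 = 0.0998 × 0.4205 × 2.2179 = 0.0931.
τ(478 nm) = 0.0998 × (550/478)⁴ × 2.2179 = 0.0998 × 1.7528 × 2.2179 = 0.3880.
T(683)/T(478) = exp(τ_B − τ_A) = exp(0.2949) = 1.3430.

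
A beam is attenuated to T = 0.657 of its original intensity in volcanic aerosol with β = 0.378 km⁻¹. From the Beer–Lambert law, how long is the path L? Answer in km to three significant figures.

Beer–Lambert: T = exp(−βL) ⇒ L = −ln(T)/β = −ln(0.657)/0.378 = 0.4201/0.378 = 1.111 km.

1.11 km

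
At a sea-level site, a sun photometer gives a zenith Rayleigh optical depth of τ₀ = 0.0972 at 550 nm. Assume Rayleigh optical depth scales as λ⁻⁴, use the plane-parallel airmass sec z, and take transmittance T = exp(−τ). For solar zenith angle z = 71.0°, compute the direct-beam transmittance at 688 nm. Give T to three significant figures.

sec 71.0° = 3.0716.
τ = 0.0972 × (550/688)⁴ × 3.0716 = 0.0972 × 0.4084 × 3.0716 = 0.1219.
T = exp(−0.1219) = 0.8852.

0.885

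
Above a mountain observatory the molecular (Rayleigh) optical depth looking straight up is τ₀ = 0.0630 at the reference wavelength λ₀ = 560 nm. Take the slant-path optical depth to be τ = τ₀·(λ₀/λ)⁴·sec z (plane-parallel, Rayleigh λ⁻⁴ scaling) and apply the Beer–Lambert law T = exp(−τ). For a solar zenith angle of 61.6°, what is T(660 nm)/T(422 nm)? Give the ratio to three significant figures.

Airmass: sec 61.6° = 2.1025.
τ(660 nm) = 0.0630 × (560/660)⁴ × 2.1025 = 0.0630 × 0.5183 × 2.1025 = 0.0687.
τ(422 nm) = 0.0630 × (560/422)⁴ × 2.1025 = 0.0630 × 3.1010 × 2.1025 = 0.4108.
T(660)/T(422) = exp(τ_B − τ_A) = exp(0.3421) = 1.4079.

1.41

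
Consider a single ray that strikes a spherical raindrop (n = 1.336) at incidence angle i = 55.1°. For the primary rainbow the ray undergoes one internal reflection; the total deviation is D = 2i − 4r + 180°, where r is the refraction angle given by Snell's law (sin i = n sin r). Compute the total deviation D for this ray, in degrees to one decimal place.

sin r = sin 55.1° / 1.336 = 0.8202/1.336 = 0.6139; r = 37.87°.
D = 2·55.1° − 4·37.87° + 180° = 110.20° − 151.48° + 180° = 138.72°.

138.7°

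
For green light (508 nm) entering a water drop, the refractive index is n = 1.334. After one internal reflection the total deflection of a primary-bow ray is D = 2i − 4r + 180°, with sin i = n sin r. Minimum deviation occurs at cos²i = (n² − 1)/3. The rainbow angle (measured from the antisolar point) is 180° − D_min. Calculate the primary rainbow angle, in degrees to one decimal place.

41.9°

cos²i = (1.77956 − 1)/3 = 0.25985; i = arccos(0.50976) = 59.352°.
sin r = sin 59.352°/1.334 = 0.64492; r = 40.159°.
D_min = 2·59.352° − 4·40.159° + 180° = 138.067°.
Rainbow angle = 180° − D_min = 41.933°.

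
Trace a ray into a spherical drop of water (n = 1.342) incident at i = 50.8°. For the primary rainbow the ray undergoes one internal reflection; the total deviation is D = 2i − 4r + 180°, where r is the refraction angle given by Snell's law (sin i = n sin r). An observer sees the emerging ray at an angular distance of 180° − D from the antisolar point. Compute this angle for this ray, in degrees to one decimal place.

39.5°

sin r = sin 50.8° / 1.342 = 0.7749/1.342 = 0.5775; r = 35.27°.
D = 2·50.8° − 4·35.27° + 180° = 101.60° − 141.09° + 180° = 140.51°.
Angle from antisolar point = 180° − D = 39.49°.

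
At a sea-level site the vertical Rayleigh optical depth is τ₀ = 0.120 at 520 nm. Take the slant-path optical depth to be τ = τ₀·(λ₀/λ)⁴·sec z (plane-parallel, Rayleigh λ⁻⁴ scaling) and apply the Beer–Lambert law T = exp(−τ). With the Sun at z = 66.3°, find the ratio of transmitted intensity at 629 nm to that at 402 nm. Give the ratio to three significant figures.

2.01

Airmass: sec 66.3° = 2.4879.
τ(629 nm) = 0.120 × (520/629)⁴ × 2.4879 = 0.120 × 0.4671 × 2.4879 = 0.1395.
τ(402 nm) = 0.120 × (520/402)⁴ × 2.4879 = 0.120 × 2.7997 × 2.4879 = 0.8358.
T(629)/T(402) = exp(τ_B − τ_A) = exp(0.6964) = 2.0065.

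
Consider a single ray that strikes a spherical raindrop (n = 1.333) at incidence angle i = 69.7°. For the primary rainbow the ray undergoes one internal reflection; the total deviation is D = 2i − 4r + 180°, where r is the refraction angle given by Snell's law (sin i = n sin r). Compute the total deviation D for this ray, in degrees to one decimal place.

sin r = sin 69.7° / 1.333 = 0.9379/1.333 = 0.7036; r = 44.72°.
D = 2·69.7° − 4·44.72° + 180° = 139.40° − 178.86° + 180° = 140.54°.

140.5°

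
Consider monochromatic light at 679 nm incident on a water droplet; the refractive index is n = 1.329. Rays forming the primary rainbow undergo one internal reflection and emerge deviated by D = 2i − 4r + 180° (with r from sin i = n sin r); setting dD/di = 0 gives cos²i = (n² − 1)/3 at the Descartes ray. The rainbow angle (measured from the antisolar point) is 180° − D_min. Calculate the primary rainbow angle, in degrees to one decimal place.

42.7°

cos²i = (1.76624 − 1)/3 = 0.25541; i = arccos(0.50538) = 59.643°.
sin r = sin 59.643°/1.329 = 0.64928; r = 40.487°.
D_min = 2·59.643° − 4·40.487° + 180° = 137.337°.
Rainbow angle = 180° − D_min = 42.663°.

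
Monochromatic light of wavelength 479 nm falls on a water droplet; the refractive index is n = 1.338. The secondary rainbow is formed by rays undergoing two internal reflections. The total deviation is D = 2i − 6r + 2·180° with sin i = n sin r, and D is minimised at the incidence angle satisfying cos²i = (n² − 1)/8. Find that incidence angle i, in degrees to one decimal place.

71.7°

cos²i = (1.338² − 1)/8 = (1.79024 − 1)/8 = 0.09878.
cos i = 0.31429, so i = 71.682°.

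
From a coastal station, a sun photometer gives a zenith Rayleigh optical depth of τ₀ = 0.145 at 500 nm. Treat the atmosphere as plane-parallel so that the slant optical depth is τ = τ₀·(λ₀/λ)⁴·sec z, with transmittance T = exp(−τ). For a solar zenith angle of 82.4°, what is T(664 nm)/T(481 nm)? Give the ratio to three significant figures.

2.53

Airmass: sec 82.4° = 7.5611.
τ(664 nm) = 0.145 × (500/664)⁴ × 7.5611 = 0.145 × 0.3215 × 7.5611 = 0.3525.
τ(481 nm) = 0.145 × (500/481)⁴ × 7.5611 = 0.145 × 1.1676 × 7.5611 = 1.2801.
T(664)/T(481) = exp(τ_B − τ_A) = exp(0.9276) = 2.5285.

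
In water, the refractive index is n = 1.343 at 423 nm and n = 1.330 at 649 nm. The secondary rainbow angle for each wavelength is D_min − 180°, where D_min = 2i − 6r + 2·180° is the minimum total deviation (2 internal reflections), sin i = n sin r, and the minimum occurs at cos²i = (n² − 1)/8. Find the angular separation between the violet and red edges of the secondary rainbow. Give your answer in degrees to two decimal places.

At 423 nm (n = 1.343): cos²i = 0.10046 → i = 71.522°, r = 44.928°, D_min = 233.478°, rainbow angle = 53.478°.
At 649 nm (n = 1.330): cos²i = 0.09611 → i = 71.940°, r = 45.630°, D_min = 230.101°, rainbow angle = 50.101°.
Angular width = |53.478° − 50.101°| = 3.377°.

3.38°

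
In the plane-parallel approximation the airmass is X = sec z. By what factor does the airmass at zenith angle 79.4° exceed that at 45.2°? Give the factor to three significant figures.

X(79.4°)/X(45.2°) = sec 79.4° / sec 45.2° = cos 45.2° / cos 79.4° = 0.7046/0.1840 = 3.8305.

3.83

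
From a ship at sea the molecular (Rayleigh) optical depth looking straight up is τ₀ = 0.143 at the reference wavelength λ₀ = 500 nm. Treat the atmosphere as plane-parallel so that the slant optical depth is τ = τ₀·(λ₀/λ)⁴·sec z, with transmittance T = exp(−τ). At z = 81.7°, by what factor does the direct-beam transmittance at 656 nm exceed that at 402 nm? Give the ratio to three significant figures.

Airmass: sec 81.7° = 6.9273.
τ(656 nm) = 0.143 × (500/656)⁴ × 6.9273 = 0.143 × 0.3375 × 6.9273 = 0.3343.
τ(402 nm) = 0.143 × (500/402)⁴ × 6.9273 = 0.143 × 2.3932 × 6.9273 = 2.3707.
T(656)/T(402) = exp(τ_B − τ_A) = exp(2.0364) = 7.6628.

7.66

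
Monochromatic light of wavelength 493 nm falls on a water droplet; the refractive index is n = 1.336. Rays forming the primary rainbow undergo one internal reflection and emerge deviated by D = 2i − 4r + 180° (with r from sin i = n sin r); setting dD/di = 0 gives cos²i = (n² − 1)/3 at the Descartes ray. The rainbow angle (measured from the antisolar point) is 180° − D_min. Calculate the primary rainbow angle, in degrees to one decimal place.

cos²i = (1.78490 − 1)/3 = 0.26163; i = arccos(0.51150) = 59.236°.
sin r = sin 59.236°/1.336 = 0.64318; r = 40.029°.
D_min = 2·59.236° − 4·40.029° + 180° = 138.356°.
Rainbow angle = 180° − D_min = 41.644°.

41.6°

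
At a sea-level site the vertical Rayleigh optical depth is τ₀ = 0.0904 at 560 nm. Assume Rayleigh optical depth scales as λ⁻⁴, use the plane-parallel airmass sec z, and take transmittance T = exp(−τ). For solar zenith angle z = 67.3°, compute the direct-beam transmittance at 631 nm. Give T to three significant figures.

sec 67.3° = 2.5913.
τ = 0.0904 × (560/631)⁴ × 2.5913 = 0.0904 × 0.6203 × 2.5913 = 0.1453.
T = exp(−0.1453) = 0.8647.

0.865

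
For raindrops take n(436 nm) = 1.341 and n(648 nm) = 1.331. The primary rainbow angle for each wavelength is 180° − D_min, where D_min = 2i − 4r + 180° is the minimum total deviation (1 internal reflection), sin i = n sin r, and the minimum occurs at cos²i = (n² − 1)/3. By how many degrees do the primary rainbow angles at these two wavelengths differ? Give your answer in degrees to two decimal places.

1.44°

At 436 nm (n = 1.341): cos²i = 0.26609 → i = 58.946°, r = 39.705°, D_min = 139.071°, rainbow angle = 40.929°.
At 648 nm (n = 1.331): cos²i = 0.25719 → i = 59.527°, r = 40.356°, D_min = 137.630°, rainbow angle = 42.370°.
Angular width = |40.929° − 42.370°| = 1.441°.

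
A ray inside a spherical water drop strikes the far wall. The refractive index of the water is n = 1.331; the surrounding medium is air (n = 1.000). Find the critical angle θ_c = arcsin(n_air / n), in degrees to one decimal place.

48.7°

sin θ_c = n_air / n = 1.000 / 1.331 = 0.7513.
θ_c = arcsin(0.7513) = 48.70°.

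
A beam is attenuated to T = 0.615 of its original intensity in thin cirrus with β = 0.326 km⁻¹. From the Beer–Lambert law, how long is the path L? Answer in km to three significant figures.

Beer–Lambert: T = exp(−βL) ⇒ L = −ln(T)/β = −ln(0.615)/0.326 = 0.4861/0.326 = 1.491 km.

1.49 km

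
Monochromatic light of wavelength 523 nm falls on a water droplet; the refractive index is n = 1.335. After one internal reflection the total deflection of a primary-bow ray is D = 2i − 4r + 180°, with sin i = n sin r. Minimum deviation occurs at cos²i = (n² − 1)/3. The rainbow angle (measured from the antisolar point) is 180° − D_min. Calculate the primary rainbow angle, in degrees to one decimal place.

cos²i = (1.78222 − 1)/3 = 0.26074; i = arccos(0.51063) = 59.294°.
sin r = sin 59.294°/1.335 = 0.64405; r = 40.094°.
D_min = 2·59.294° − 4·40.094° + 180° = 138.212°.
Rainbow angle = 180° − D_min = 41.788°.

41.8°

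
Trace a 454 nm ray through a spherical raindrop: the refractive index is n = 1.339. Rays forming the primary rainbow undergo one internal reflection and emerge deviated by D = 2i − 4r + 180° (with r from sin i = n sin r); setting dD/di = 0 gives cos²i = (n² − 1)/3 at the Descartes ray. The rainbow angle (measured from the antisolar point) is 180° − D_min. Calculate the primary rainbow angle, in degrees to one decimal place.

41.2°

cos²i = (1.79292 − 1)/3 = 0.26431; i = arccos(0.51411) = 59.062°.
sin r = sin 59.062°/1.339 = 0.64057; r = 39.834°.
D_min = 2·59.062° − 4·39.834° + 180° = 138.786°.
Rainbow angle = 180° − D_min = 41.214°.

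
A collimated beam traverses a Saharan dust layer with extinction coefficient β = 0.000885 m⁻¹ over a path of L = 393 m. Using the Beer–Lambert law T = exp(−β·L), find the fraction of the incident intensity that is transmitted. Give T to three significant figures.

τ = β·L = 0.000885 × 393 = 0.3478.
T = exp(−0.3478) = 0.7062.

0.706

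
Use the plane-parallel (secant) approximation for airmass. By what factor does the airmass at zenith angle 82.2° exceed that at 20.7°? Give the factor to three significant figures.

6.89

X(82.2°)/X(20.7°) = sec 82.2° / sec 20.7° = cos 20.7° / cos 82.2° = 0.9354/0.1357 = 6.8927.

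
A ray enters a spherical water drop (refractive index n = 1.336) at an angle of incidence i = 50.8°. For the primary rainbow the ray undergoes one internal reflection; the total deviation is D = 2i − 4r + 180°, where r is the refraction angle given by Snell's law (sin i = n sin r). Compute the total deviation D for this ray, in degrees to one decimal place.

sin r = sin 50.8° / 1.336 = 0.7749/1.336 = 0.5800; r = 35.45°.
D = 2·50.8° − 4·35.45° + 180° = 101.60° − 141.82° + 180° = 139.78°.

139.8°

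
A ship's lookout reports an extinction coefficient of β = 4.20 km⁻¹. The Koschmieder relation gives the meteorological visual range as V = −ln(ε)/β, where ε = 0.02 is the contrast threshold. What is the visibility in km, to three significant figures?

V = −ln(0.02) / 4.20 = 3.912 / 4.20 = 0.9314 km.

0.931 km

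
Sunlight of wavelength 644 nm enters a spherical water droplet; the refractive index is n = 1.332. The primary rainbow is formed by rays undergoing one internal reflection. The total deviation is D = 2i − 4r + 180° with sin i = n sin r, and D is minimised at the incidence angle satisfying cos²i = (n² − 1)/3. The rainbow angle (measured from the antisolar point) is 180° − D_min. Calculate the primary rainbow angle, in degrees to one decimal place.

cos²i = (1.77422 − 1)/3 = 0.25807; i = arccos(0.50801) = 59.469°.
sin r = sin 59.469°/1.332 = 0.64666; r = 40.290°.
D_min = 2·59.469° − 4·40.290° + 180° = 137.776°.
Rainbow angle = 180° − D_min = 42.224°.

42.2°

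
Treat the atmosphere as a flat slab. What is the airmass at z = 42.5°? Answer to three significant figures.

1.36

X = sec z = 1/cos 42.5° = 1/0.7373 = 1.3563.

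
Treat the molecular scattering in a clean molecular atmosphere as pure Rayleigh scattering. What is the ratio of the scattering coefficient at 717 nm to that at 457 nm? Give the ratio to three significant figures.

0.165

Rayleigh scattering ∝ λ⁻⁴, so the ratio of coefficients is the inverse fourth power of the wavelength ratio.
σ(717)/σ(457) = (457/717)⁴ = (0.6374)⁴ = 0.165.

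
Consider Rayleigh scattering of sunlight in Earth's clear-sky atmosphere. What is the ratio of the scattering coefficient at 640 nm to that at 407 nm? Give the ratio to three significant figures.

Rayleigh scattering ∝ λ⁻⁴, so the ratio of coefficients is the inverse fourth power of the wavelength ratio.
σ(640)/σ(407) = (407/640)⁴ = (0.6359)⁴ = 0.1636.

0.164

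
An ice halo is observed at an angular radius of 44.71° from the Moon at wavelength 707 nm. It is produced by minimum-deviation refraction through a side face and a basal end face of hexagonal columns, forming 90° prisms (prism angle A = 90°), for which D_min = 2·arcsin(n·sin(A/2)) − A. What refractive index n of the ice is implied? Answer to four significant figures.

1.305

Rearranging: n = sin((D_min + A)/2) / sin(A/2).
(D_min + A)/2 = (44.71° + 90°)/2 = 67.355°.
n = sin 67.355° / sin 45° = 0.9229 / 0.7071 = 1.3052.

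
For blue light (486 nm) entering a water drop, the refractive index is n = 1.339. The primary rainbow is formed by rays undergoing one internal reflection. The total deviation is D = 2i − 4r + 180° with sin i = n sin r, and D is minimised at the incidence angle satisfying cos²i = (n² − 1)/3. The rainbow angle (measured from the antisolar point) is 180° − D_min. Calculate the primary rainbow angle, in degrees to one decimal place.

41.2°

cos²i = (1.79292 − 1)/3 = 0.26431; i = arccos(0.51411) = 59.062°.
sin r = sin 59.062°/1.339 = 0.64057; r = 39.834°.
D_min = 2·59.062° − 4·39.834° + 180° = 138.786°.
Rainbow angle = 180° − D_min = 41.214°.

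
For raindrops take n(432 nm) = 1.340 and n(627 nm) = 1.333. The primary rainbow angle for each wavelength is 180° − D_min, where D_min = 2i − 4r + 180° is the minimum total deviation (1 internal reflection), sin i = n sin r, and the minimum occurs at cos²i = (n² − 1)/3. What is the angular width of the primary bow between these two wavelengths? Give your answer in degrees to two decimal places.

At 432 nm (n = 1.340): cos²i = 0.26520 → i = 59.004°, r = 39.770°, D_min = 138.929°, rainbow angle = 41.071°.
At 627 nm (n = 1.333): cos²i = 0.25896 → i = 59.410°, r = 40.225°, D_min = 137.922°, rainbow angle = 42.078°.
Angular width = |41.071° − 42.078°| = 1.007°.

1.01°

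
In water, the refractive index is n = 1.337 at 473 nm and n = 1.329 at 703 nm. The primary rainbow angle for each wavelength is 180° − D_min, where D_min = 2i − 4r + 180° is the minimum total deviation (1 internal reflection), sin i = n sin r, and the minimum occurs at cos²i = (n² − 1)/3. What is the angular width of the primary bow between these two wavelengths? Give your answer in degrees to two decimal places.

At 473 nm (n = 1.337): cos²i = 0.26252 → i = 59.178°, r = 39.964°, D_min = 138.500°, rainbow angle = 41.500°.
At 703 nm (n = 1.329): cos²i = 0.25541 → i = 59.643°, r = 40.487°, D_min = 137.337°, rainbow angle = 42.663°.
Angular width = |41.500° − 42.663°| = 1.163°.

1.16°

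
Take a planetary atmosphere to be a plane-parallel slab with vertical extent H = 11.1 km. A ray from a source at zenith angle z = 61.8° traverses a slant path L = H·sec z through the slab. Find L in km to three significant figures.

23.5 km

sec z = 1/cos 61.8° = 2.1162.
L = 11.1 × 2.1162 = 23.490 km.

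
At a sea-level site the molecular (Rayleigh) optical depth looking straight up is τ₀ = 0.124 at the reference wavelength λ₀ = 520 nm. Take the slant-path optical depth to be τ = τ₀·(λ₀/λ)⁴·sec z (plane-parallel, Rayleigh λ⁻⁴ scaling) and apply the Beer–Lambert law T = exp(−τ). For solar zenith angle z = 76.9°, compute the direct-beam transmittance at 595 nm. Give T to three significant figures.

0.727

sec 76.9° = 4.4121.
τ = 0.124 × (520/595)⁴ × 4.4121 = 0.124 × 0.5834 × 4.4121 = 0.3192.
T = exp(−0.3192) = 0.7268.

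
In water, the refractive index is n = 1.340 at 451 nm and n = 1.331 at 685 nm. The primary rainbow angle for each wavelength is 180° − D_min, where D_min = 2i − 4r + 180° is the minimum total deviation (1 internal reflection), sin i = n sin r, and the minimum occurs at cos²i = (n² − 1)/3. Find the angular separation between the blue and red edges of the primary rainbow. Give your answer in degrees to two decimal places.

1.30°

At 451 nm (n = 1.340): cos²i = 0.26520 → i = 59.004°, r = 39.770°, D_min = 138.929°, rainbow angle = 41.071°.
At 685 nm (n = 1.331): cos²i = 0.25719 → i = 59.527°, r = 40.356°, D_min = 137.630°, rainbow angle = 42.370°.
Angular width = |41.071° − 42.370°| = 1.299°.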